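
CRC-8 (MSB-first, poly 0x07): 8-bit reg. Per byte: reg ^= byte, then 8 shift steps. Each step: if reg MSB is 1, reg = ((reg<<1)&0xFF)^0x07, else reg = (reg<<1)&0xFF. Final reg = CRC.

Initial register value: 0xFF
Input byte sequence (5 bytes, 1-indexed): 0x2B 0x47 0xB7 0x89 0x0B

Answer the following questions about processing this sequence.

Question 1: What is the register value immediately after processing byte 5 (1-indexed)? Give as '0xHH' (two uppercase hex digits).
After byte 1 (0x2B): reg=0x22
After byte 2 (0x47): reg=0x3C
After byte 3 (0xB7): reg=0xB8
After byte 4 (0x89): reg=0x97
After byte 5 (0x0B): reg=0xDD

Answer: 0xDD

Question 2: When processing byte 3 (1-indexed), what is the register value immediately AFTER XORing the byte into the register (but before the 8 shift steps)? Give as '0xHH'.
Answer: 0x8B

Derivation:
Register before byte 3: 0x3C
Byte 3: 0xB7
0x3C XOR 0xB7 = 0x8B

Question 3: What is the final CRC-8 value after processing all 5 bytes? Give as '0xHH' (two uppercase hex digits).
After byte 1 (0x2B): reg=0x22
After byte 2 (0x47): reg=0x3C
After byte 3 (0xB7): reg=0xB8
After byte 4 (0x89): reg=0x97
After byte 5 (0x0B): reg=0xDD

Answer: 0xDD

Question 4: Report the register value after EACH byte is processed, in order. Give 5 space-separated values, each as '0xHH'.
0x22 0x3C 0xB8 0x97 0xDD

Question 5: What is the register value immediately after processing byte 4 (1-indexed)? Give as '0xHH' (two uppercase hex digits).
Answer: 0x97

Derivation:
After byte 1 (0x2B): reg=0x22
After byte 2 (0x47): reg=0x3C
After byte 3 (0xB7): reg=0xB8
After byte 4 (0x89): reg=0x97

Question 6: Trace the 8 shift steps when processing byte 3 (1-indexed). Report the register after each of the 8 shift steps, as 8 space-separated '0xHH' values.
After byte 1 (0x2B): reg=0x22
After byte 2 (0x47): reg=0x3C
Register before byte 3: 0x3C
After XOR with byte 0xB7: 0x8B

Answer: 0x11 0x22 0x44 0x88 0x17 0x2E 0x5C 0xB8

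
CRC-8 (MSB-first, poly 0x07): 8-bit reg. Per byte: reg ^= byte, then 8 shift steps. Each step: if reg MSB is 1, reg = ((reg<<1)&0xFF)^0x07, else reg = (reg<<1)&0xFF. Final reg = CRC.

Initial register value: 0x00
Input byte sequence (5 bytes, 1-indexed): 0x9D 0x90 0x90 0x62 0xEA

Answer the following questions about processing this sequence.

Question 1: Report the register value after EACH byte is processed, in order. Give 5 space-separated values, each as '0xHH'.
0xDA 0xF1 0x20 0xC9 0xE9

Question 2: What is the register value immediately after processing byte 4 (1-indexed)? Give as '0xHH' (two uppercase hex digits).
Answer: 0xC9

Derivation:
After byte 1 (0x9D): reg=0xDA
After byte 2 (0x90): reg=0xF1
After byte 3 (0x90): reg=0x20
After byte 4 (0x62): reg=0xC9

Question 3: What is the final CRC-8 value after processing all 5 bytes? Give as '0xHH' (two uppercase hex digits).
After byte 1 (0x9D): reg=0xDA
After byte 2 (0x90): reg=0xF1
After byte 3 (0x90): reg=0x20
After byte 4 (0x62): reg=0xC9
After byte 5 (0xEA): reg=0xE9

Answer: 0xE9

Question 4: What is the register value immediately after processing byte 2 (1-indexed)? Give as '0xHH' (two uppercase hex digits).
After byte 1 (0x9D): reg=0xDA
After byte 2 (0x90): reg=0xF1

Answer: 0xF1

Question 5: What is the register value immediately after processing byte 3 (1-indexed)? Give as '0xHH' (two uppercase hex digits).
Answer: 0x20

Derivation:
After byte 1 (0x9D): reg=0xDA
After byte 2 (0x90): reg=0xF1
After byte 3 (0x90): reg=0x20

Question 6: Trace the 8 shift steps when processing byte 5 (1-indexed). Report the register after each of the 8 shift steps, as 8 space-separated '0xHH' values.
Answer: 0x46 0x8C 0x1F 0x3E 0x7C 0xF8 0xF7 0xE9

Derivation:
After byte 1 (0x9D): reg=0xDA
After byte 2 (0x90): reg=0xF1
After byte 3 (0x90): reg=0x20
After byte 4 (0x62): reg=0xC9
Register before byte 5: 0xC9
After XOR with byte 0xEA: 0x23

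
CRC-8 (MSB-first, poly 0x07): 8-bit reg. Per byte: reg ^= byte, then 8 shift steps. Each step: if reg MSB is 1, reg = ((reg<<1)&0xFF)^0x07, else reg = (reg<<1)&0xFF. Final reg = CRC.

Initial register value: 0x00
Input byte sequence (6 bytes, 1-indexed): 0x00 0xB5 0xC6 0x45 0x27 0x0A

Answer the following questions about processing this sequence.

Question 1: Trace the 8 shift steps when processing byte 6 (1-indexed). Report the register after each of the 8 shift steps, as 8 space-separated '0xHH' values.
After byte 1 (0x00): reg=0x00
After byte 2 (0xB5): reg=0x02
After byte 3 (0xC6): reg=0x52
After byte 4 (0x45): reg=0x65
After byte 5 (0x27): reg=0xC9
Register before byte 6: 0xC9
After XOR with byte 0x0A: 0xC3

Answer: 0x81 0x05 0x0A 0x14 0x28 0x50 0xA0 0x47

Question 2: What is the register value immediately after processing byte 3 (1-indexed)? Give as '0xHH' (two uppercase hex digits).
Answer: 0x52

Derivation:
After byte 1 (0x00): reg=0x00
After byte 2 (0xB5): reg=0x02
After byte 3 (0xC6): reg=0x52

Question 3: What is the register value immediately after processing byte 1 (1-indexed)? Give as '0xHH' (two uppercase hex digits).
After byte 1 (0x00): reg=0x00

Answer: 0x00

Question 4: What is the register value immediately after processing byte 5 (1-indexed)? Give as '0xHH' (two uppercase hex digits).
After byte 1 (0x00): reg=0x00
After byte 2 (0xB5): reg=0x02
After byte 3 (0xC6): reg=0x52
After byte 4 (0x45): reg=0x65
After byte 5 (0x27): reg=0xC9

Answer: 0xC9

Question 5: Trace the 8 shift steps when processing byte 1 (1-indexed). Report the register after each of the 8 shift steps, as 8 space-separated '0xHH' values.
Register before byte 1: 0x00
After XOR with byte 0x00: 0x00

Answer: 0x00 0x00 0x00 0x00 0x00 0x00 0x00 0x00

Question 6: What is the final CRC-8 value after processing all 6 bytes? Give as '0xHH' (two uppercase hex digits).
Answer: 0x47

Derivation:
After byte 1 (0x00): reg=0x00
After byte 2 (0xB5): reg=0x02
After byte 3 (0xC6): reg=0x52
After byte 4 (0x45): reg=0x65
After byte 5 (0x27): reg=0xC9
After byte 6 (0x0A): reg=0x47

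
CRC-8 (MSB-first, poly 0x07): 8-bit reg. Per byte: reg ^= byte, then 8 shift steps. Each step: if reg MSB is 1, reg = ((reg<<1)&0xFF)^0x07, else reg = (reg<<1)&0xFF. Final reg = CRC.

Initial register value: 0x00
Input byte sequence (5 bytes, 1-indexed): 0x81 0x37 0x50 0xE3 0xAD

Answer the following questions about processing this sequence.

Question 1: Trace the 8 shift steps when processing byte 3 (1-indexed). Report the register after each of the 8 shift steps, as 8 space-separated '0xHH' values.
Answer: 0xEC 0xDF 0xB9 0x75 0xEA 0xD3 0xA1 0x45

Derivation:
After byte 1 (0x81): reg=0x8E
After byte 2 (0x37): reg=0x26
Register before byte 3: 0x26
After XOR with byte 0x50: 0x76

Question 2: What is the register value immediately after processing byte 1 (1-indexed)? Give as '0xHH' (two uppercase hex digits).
After byte 1 (0x81): reg=0x8E

Answer: 0x8E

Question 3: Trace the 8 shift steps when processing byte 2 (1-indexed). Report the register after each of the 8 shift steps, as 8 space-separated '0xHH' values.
After byte 1 (0x81): reg=0x8E
Register before byte 2: 0x8E
After XOR with byte 0x37: 0xB9

Answer: 0x75 0xEA 0xD3 0xA1 0x45 0x8A 0x13 0x26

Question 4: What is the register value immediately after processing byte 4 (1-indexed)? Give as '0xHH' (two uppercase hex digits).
After byte 1 (0x81): reg=0x8E
After byte 2 (0x37): reg=0x26
After byte 3 (0x50): reg=0x45
After byte 4 (0xE3): reg=0x7B

Answer: 0x7B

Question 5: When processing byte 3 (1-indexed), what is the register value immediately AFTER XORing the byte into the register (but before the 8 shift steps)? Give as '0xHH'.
Register before byte 3: 0x26
Byte 3: 0x50
0x26 XOR 0x50 = 0x76

Answer: 0x76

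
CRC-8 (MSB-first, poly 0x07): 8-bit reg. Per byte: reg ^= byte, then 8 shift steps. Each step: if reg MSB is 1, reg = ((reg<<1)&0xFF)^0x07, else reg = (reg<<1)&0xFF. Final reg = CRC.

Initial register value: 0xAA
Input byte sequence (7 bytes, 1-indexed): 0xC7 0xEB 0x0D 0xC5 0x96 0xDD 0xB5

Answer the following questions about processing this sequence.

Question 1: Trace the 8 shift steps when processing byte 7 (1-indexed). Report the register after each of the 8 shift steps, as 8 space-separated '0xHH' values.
Answer: 0x19 0x32 0x64 0xC8 0x97 0x29 0x52 0xA4

Derivation:
After byte 1 (0xC7): reg=0x04
After byte 2 (0xEB): reg=0x83
After byte 3 (0x0D): reg=0xA3
After byte 4 (0xC5): reg=0x35
After byte 5 (0x96): reg=0x60
After byte 6 (0xDD): reg=0x3A
Register before byte 7: 0x3A
After XOR with byte 0xB5: 0x8F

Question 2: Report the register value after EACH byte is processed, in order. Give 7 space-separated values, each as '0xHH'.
0x04 0x83 0xA3 0x35 0x60 0x3A 0xA4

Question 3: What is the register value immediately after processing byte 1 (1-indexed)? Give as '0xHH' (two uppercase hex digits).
After byte 1 (0xC7): reg=0x04

Answer: 0x04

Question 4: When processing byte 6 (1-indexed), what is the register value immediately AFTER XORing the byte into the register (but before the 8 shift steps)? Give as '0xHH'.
Register before byte 6: 0x60
Byte 6: 0xDD
0x60 XOR 0xDD = 0xBD

Answer: 0xBD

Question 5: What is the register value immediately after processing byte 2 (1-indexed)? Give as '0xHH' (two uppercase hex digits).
Answer: 0x83

Derivation:
After byte 1 (0xC7): reg=0x04
After byte 2 (0xEB): reg=0x83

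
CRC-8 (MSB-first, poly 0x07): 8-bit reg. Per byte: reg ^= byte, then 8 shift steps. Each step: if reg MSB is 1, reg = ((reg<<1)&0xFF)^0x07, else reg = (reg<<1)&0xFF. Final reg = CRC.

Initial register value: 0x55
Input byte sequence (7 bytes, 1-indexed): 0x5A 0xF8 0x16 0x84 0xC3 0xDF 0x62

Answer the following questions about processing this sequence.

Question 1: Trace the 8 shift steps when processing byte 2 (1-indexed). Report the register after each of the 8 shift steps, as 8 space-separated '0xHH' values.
After byte 1 (0x5A): reg=0x2D
Register before byte 2: 0x2D
After XOR with byte 0xF8: 0xD5

Answer: 0xAD 0x5D 0xBA 0x73 0xE6 0xCB 0x91 0x25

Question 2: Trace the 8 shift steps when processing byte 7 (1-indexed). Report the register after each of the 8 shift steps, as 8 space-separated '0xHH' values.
Answer: 0x27 0x4E 0x9C 0x3F 0x7E 0xFC 0xFF 0xF9

Derivation:
After byte 1 (0x5A): reg=0x2D
After byte 2 (0xF8): reg=0x25
After byte 3 (0x16): reg=0x99
After byte 4 (0x84): reg=0x53
After byte 5 (0xC3): reg=0xF9
After byte 6 (0xDF): reg=0xF2
Register before byte 7: 0xF2
After XOR with byte 0x62: 0x90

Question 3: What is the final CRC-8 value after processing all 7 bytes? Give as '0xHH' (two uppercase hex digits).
After byte 1 (0x5A): reg=0x2D
After byte 2 (0xF8): reg=0x25
After byte 3 (0x16): reg=0x99
After byte 4 (0x84): reg=0x53
After byte 5 (0xC3): reg=0xF9
After byte 6 (0xDF): reg=0xF2
After byte 7 (0x62): reg=0xF9

Answer: 0xF9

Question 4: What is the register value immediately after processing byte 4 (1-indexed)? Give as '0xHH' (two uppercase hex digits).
Answer: 0x53

Derivation:
After byte 1 (0x5A): reg=0x2D
After byte 2 (0xF8): reg=0x25
After byte 3 (0x16): reg=0x99
After byte 4 (0x84): reg=0x53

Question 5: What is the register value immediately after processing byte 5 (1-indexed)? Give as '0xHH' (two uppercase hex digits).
Answer: 0xF9

Derivation:
After byte 1 (0x5A): reg=0x2D
After byte 2 (0xF8): reg=0x25
After byte 3 (0x16): reg=0x99
After byte 4 (0x84): reg=0x53
After byte 5 (0xC3): reg=0xF9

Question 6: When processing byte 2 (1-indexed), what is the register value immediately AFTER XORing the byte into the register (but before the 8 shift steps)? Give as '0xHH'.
Answer: 0xD5

Derivation:
Register before byte 2: 0x2D
Byte 2: 0xF8
0x2D XOR 0xF8 = 0xD5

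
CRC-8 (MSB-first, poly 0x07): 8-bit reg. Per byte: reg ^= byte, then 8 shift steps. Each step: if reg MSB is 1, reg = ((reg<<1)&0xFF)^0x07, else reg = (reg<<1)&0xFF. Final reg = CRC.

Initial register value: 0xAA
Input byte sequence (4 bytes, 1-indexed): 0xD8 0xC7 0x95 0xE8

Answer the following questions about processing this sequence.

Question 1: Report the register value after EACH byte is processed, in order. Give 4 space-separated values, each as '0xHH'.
0x59 0xD3 0xD5 0xB3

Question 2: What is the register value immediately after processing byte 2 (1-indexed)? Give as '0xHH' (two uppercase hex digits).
Answer: 0xD3

Derivation:
After byte 1 (0xD8): reg=0x59
After byte 2 (0xC7): reg=0xD3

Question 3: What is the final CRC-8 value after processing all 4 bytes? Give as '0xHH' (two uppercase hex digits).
After byte 1 (0xD8): reg=0x59
After byte 2 (0xC7): reg=0xD3
After byte 3 (0x95): reg=0xD5
After byte 4 (0xE8): reg=0xB3

Answer: 0xB3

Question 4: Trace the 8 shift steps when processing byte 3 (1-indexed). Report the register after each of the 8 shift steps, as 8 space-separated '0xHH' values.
After byte 1 (0xD8): reg=0x59
After byte 2 (0xC7): reg=0xD3
Register before byte 3: 0xD3
After XOR with byte 0x95: 0x46

Answer: 0x8C 0x1F 0x3E 0x7C 0xF8 0xF7 0xE9 0xD5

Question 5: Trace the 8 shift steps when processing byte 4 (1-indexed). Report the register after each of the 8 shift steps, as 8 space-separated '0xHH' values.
Answer: 0x7A 0xF4 0xEF 0xD9 0xB5 0x6D 0xDA 0xB3

Derivation:
After byte 1 (0xD8): reg=0x59
After byte 2 (0xC7): reg=0xD3
After byte 3 (0x95): reg=0xD5
Register before byte 4: 0xD5
After XOR with byte 0xE8: 0x3D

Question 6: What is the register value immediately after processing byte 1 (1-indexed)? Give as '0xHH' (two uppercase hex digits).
Answer: 0x59

Derivation:
After byte 1 (0xD8): reg=0x59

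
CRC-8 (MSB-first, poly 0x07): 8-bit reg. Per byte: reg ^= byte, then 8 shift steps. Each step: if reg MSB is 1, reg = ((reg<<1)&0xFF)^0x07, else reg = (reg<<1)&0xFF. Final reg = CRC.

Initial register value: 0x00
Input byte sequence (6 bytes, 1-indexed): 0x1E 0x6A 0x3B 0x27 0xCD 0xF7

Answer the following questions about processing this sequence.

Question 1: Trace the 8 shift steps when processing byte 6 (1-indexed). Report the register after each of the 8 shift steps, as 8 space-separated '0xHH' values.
After byte 1 (0x1E): reg=0x5A
After byte 2 (0x6A): reg=0x90
After byte 3 (0x3B): reg=0x58
After byte 4 (0x27): reg=0x7A
After byte 5 (0xCD): reg=0x0C
Register before byte 6: 0x0C
After XOR with byte 0xF7: 0xFB

Answer: 0xF1 0xE5 0xCD 0x9D 0x3D 0x7A 0xF4 0xEF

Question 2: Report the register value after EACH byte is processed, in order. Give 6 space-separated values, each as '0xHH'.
0x5A 0x90 0x58 0x7A 0x0C 0xEF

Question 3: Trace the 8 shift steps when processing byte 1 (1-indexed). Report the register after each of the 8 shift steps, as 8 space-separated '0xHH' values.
Register before byte 1: 0x00
After XOR with byte 0x1E: 0x1E

Answer: 0x3C 0x78 0xF0 0xE7 0xC9 0x95 0x2D 0x5A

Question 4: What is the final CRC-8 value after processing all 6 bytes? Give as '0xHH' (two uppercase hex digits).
Answer: 0xEF

Derivation:
After byte 1 (0x1E): reg=0x5A
After byte 2 (0x6A): reg=0x90
After byte 3 (0x3B): reg=0x58
After byte 4 (0x27): reg=0x7A
After byte 5 (0xCD): reg=0x0C
After byte 6 (0xF7): reg=0xEF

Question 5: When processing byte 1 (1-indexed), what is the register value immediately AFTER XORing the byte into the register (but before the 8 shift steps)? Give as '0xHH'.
Register before byte 1: 0x00
Byte 1: 0x1E
0x00 XOR 0x1E = 0x1E

Answer: 0x1E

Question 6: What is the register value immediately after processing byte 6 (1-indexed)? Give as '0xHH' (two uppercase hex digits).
Answer: 0xEF

Derivation:
After byte 1 (0x1E): reg=0x5A
After byte 2 (0x6A): reg=0x90
After byte 3 (0x3B): reg=0x58
After byte 4 (0x27): reg=0x7A
After byte 5 (0xCD): reg=0x0C
After byte 6 (0xF7): reg=0xEF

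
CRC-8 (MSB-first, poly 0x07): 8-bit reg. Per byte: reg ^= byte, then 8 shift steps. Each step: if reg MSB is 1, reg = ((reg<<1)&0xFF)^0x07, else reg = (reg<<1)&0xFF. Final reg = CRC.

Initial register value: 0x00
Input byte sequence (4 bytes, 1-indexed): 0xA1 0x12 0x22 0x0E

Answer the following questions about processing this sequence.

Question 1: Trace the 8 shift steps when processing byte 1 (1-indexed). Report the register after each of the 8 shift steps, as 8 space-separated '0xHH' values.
Register before byte 1: 0x00
After XOR with byte 0xA1: 0xA1

Answer: 0x45 0x8A 0x13 0x26 0x4C 0x98 0x37 0x6E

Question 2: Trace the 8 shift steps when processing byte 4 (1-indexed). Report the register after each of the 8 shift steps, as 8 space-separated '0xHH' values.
After byte 1 (0xA1): reg=0x6E
After byte 2 (0x12): reg=0x73
After byte 3 (0x22): reg=0xB0
Register before byte 4: 0xB0
After XOR with byte 0x0E: 0xBE

Answer: 0x7B 0xF6 0xEB 0xD1 0xA5 0x4D 0x9A 0x33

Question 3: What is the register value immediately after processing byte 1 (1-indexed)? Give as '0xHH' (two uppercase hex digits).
After byte 1 (0xA1): reg=0x6E

Answer: 0x6E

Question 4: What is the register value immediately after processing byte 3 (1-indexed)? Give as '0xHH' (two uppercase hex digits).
Answer: 0xB0

Derivation:
After byte 1 (0xA1): reg=0x6E
After byte 2 (0x12): reg=0x73
After byte 3 (0x22): reg=0xB0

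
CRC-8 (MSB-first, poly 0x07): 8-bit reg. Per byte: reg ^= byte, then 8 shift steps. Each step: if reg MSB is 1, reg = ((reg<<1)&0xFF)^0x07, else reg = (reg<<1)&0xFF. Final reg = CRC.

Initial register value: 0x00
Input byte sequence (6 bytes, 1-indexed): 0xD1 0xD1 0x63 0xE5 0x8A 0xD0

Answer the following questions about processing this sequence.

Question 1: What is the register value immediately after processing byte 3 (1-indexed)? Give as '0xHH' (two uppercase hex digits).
After byte 1 (0xD1): reg=0x39
After byte 2 (0xD1): reg=0x96
After byte 3 (0x63): reg=0xC5

Answer: 0xC5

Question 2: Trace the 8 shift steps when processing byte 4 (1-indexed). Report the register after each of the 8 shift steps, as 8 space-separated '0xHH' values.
After byte 1 (0xD1): reg=0x39
After byte 2 (0xD1): reg=0x96
After byte 3 (0x63): reg=0xC5
Register before byte 4: 0xC5
After XOR with byte 0xE5: 0x20

Answer: 0x40 0x80 0x07 0x0E 0x1C 0x38 0x70 0xE0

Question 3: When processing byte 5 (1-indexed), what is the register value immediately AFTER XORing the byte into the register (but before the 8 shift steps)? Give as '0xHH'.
Register before byte 5: 0xE0
Byte 5: 0x8A
0xE0 XOR 0x8A = 0x6A

Answer: 0x6A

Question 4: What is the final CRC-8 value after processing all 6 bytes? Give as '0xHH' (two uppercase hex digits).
After byte 1 (0xD1): reg=0x39
After byte 2 (0xD1): reg=0x96
After byte 3 (0x63): reg=0xC5
After byte 4 (0xE5): reg=0xE0
After byte 5 (0x8A): reg=0x11
After byte 6 (0xD0): reg=0x49

Answer: 0x49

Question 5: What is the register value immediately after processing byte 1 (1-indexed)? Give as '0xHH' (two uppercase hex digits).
Answer: 0x39

Derivation:
After byte 1 (0xD1): reg=0x39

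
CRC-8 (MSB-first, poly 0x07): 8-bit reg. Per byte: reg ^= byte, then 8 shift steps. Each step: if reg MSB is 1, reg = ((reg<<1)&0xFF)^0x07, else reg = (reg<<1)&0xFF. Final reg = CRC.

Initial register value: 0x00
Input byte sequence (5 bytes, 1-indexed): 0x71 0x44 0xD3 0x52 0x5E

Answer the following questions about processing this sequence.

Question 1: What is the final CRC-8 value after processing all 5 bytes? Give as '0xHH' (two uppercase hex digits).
Answer: 0x16

Derivation:
After byte 1 (0x71): reg=0x50
After byte 2 (0x44): reg=0x6C
After byte 3 (0xD3): reg=0x34
After byte 4 (0x52): reg=0x35
After byte 5 (0x5E): reg=0x16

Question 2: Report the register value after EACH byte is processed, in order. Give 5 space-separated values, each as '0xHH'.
0x50 0x6C 0x34 0x35 0x16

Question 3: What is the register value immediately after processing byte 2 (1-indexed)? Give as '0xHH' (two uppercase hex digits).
Answer: 0x6C

Derivation:
After byte 1 (0x71): reg=0x50
After byte 2 (0x44): reg=0x6C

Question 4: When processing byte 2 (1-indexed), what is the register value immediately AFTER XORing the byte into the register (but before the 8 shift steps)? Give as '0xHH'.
Answer: 0x14

Derivation:
Register before byte 2: 0x50
Byte 2: 0x44
0x50 XOR 0x44 = 0x14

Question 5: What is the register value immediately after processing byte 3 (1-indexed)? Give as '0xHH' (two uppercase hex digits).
After byte 1 (0x71): reg=0x50
After byte 2 (0x44): reg=0x6C
After byte 3 (0xD3): reg=0x34

Answer: 0x34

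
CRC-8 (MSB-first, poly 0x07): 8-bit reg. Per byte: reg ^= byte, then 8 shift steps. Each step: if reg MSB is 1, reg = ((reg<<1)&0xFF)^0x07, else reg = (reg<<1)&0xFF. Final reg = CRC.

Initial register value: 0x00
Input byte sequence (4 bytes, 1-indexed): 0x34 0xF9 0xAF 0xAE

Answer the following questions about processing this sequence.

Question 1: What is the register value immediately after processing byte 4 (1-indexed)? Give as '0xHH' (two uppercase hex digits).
After byte 1 (0x34): reg=0x8C
After byte 2 (0xF9): reg=0x4C
After byte 3 (0xAF): reg=0xA7
After byte 4 (0xAE): reg=0x3F

Answer: 0x3F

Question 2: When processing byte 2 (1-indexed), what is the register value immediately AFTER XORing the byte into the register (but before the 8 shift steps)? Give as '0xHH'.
Answer: 0x75

Derivation:
Register before byte 2: 0x8C
Byte 2: 0xF9
0x8C XOR 0xF9 = 0x75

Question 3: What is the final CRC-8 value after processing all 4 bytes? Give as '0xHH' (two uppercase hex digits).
Answer: 0x3F

Derivation:
After byte 1 (0x34): reg=0x8C
After byte 2 (0xF9): reg=0x4C
After byte 3 (0xAF): reg=0xA7
After byte 4 (0xAE): reg=0x3F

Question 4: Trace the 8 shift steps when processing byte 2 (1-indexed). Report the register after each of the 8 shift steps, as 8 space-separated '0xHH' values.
After byte 1 (0x34): reg=0x8C
Register before byte 2: 0x8C
After XOR with byte 0xF9: 0x75

Answer: 0xEA 0xD3 0xA1 0x45 0x8A 0x13 0x26 0x4C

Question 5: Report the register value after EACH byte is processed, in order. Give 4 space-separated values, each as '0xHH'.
0x8C 0x4C 0xA7 0x3F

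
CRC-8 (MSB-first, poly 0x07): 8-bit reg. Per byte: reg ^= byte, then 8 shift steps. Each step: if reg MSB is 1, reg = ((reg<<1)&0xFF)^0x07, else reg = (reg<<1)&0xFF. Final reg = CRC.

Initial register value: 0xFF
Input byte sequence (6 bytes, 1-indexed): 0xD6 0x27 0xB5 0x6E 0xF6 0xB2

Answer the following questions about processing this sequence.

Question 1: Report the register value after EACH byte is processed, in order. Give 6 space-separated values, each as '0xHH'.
0xDF 0xE6 0xBE 0x3E 0x76 0x52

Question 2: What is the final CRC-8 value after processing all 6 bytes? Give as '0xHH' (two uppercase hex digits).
Answer: 0x52

Derivation:
After byte 1 (0xD6): reg=0xDF
After byte 2 (0x27): reg=0xE6
After byte 3 (0xB5): reg=0xBE
After byte 4 (0x6E): reg=0x3E
After byte 5 (0xF6): reg=0x76
After byte 6 (0xB2): reg=0x52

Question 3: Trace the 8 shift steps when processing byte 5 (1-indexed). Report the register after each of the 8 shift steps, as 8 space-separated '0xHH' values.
Answer: 0x97 0x29 0x52 0xA4 0x4F 0x9E 0x3B 0x76

Derivation:
After byte 1 (0xD6): reg=0xDF
After byte 2 (0x27): reg=0xE6
After byte 3 (0xB5): reg=0xBE
After byte 4 (0x6E): reg=0x3E
Register before byte 5: 0x3E
After XOR with byte 0xF6: 0xC8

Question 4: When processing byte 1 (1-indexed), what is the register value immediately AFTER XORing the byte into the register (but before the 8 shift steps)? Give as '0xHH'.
Register before byte 1: 0xFF
Byte 1: 0xD6
0xFF XOR 0xD6 = 0x29

Answer: 0x29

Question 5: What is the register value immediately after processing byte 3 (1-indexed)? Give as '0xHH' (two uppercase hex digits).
Answer: 0xBE

Derivation:
After byte 1 (0xD6): reg=0xDF
After byte 2 (0x27): reg=0xE6
After byte 3 (0xB5): reg=0xBE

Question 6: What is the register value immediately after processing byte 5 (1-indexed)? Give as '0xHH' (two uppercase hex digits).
After byte 1 (0xD6): reg=0xDF
After byte 2 (0x27): reg=0xE6
After byte 3 (0xB5): reg=0xBE
After byte 4 (0x6E): reg=0x3E
After byte 5 (0xF6): reg=0x76

Answer: 0x76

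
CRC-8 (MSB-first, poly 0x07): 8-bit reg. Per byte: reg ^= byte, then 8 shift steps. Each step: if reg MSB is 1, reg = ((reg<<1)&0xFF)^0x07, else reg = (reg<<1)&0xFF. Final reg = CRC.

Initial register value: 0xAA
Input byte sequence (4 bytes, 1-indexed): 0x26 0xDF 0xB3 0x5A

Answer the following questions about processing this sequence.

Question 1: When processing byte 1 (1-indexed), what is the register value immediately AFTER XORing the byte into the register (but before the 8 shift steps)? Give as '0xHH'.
Answer: 0x8C

Derivation:
Register before byte 1: 0xAA
Byte 1: 0x26
0xAA XOR 0x26 = 0x8C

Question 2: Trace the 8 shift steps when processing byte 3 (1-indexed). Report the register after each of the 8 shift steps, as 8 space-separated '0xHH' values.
Answer: 0xD3 0xA1 0x45 0x8A 0x13 0x26 0x4C 0x98

Derivation:
After byte 1 (0x26): reg=0xAD
After byte 2 (0xDF): reg=0x59
Register before byte 3: 0x59
After XOR with byte 0xB3: 0xEA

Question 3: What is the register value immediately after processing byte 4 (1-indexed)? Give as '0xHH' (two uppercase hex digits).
Answer: 0x40

Derivation:
After byte 1 (0x26): reg=0xAD
After byte 2 (0xDF): reg=0x59
After byte 3 (0xB3): reg=0x98
After byte 4 (0x5A): reg=0x40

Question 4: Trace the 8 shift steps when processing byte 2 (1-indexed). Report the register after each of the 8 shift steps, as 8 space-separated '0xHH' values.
Answer: 0xE4 0xCF 0x99 0x35 0x6A 0xD4 0xAF 0x59

Derivation:
After byte 1 (0x26): reg=0xAD
Register before byte 2: 0xAD
After XOR with byte 0xDF: 0x72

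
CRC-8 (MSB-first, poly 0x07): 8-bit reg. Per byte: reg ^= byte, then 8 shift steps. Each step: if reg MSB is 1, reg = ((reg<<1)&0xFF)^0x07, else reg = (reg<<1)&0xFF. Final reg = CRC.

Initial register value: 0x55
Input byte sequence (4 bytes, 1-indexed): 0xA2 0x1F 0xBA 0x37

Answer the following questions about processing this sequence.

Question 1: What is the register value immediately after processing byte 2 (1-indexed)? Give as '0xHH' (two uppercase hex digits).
After byte 1 (0xA2): reg=0xCB
After byte 2 (0x1F): reg=0x22

Answer: 0x22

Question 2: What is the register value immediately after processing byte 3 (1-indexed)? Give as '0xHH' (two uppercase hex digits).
Answer: 0xC1

Derivation:
After byte 1 (0xA2): reg=0xCB
After byte 2 (0x1F): reg=0x22
After byte 3 (0xBA): reg=0xC1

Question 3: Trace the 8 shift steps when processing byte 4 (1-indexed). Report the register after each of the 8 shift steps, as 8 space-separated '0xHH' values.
Answer: 0xEB 0xD1 0xA5 0x4D 0x9A 0x33 0x66 0xCC

Derivation:
After byte 1 (0xA2): reg=0xCB
After byte 2 (0x1F): reg=0x22
After byte 3 (0xBA): reg=0xC1
Register before byte 4: 0xC1
After XOR with byte 0x37: 0xF6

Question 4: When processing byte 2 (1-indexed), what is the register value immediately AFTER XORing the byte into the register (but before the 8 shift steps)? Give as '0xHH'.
Register before byte 2: 0xCB
Byte 2: 0x1F
0xCB XOR 0x1F = 0xD4

Answer: 0xD4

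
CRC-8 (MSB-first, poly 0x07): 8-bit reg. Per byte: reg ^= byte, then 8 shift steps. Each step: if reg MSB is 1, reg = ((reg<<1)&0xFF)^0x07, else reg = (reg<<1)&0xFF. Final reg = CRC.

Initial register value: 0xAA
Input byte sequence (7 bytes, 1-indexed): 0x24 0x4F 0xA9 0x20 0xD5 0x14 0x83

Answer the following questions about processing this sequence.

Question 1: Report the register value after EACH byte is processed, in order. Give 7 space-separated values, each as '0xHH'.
0xA3 0x8A 0xE9 0x71 0x75 0x20 0x60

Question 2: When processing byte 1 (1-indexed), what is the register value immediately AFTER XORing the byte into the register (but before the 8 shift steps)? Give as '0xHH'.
Register before byte 1: 0xAA
Byte 1: 0x24
0xAA XOR 0x24 = 0x8E

Answer: 0x8E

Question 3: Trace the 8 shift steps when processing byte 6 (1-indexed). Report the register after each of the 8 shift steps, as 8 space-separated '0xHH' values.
After byte 1 (0x24): reg=0xA3
After byte 2 (0x4F): reg=0x8A
After byte 3 (0xA9): reg=0xE9
After byte 4 (0x20): reg=0x71
After byte 5 (0xD5): reg=0x75
Register before byte 6: 0x75
After XOR with byte 0x14: 0x61

Answer: 0xC2 0x83 0x01 0x02 0x04 0x08 0x10 0x20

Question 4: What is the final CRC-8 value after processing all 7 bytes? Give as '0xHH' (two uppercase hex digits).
After byte 1 (0x24): reg=0xA3
After byte 2 (0x4F): reg=0x8A
After byte 3 (0xA9): reg=0xE9
After byte 4 (0x20): reg=0x71
After byte 5 (0xD5): reg=0x75
After byte 6 (0x14): reg=0x20
After byte 7 (0x83): reg=0x60

Answer: 0x60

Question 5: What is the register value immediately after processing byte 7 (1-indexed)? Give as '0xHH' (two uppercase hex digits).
After byte 1 (0x24): reg=0xA3
After byte 2 (0x4F): reg=0x8A
After byte 3 (0xA9): reg=0xE9
After byte 4 (0x20): reg=0x71
After byte 5 (0xD5): reg=0x75
After byte 6 (0x14): reg=0x20
After byte 7 (0x83): reg=0x60

Answer: 0x60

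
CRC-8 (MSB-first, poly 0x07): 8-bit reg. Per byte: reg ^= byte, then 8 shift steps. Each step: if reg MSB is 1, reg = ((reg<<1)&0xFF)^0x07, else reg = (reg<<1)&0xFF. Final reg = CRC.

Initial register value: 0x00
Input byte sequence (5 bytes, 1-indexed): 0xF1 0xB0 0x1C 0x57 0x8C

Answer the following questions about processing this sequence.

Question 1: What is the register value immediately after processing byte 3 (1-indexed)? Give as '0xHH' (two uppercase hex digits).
Answer: 0x1C

Derivation:
After byte 1 (0xF1): reg=0xD9
After byte 2 (0xB0): reg=0x18
After byte 3 (0x1C): reg=0x1C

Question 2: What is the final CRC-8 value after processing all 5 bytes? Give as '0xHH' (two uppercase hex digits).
After byte 1 (0xF1): reg=0xD9
After byte 2 (0xB0): reg=0x18
After byte 3 (0x1C): reg=0x1C
After byte 4 (0x57): reg=0xF6
After byte 5 (0x8C): reg=0x61

Answer: 0x61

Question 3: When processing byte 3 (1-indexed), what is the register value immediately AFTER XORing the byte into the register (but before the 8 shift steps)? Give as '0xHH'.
Answer: 0x04

Derivation:
Register before byte 3: 0x18
Byte 3: 0x1C
0x18 XOR 0x1C = 0x04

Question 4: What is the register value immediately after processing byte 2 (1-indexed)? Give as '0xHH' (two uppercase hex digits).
Answer: 0x18

Derivation:
After byte 1 (0xF1): reg=0xD9
After byte 2 (0xB0): reg=0x18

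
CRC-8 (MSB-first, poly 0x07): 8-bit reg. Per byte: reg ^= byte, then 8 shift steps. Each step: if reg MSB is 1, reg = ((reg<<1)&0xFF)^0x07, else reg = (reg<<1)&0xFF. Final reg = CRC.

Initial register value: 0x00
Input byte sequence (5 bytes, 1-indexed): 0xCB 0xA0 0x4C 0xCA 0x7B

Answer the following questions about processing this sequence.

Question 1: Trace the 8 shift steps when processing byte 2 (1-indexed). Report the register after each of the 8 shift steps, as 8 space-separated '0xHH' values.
Answer: 0xB9 0x75 0xEA 0xD3 0xA1 0x45 0x8A 0x13

Derivation:
After byte 1 (0xCB): reg=0x7F
Register before byte 2: 0x7F
After XOR with byte 0xA0: 0xDF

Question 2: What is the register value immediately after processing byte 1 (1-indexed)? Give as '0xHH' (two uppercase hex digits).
Answer: 0x7F

Derivation:
After byte 1 (0xCB): reg=0x7F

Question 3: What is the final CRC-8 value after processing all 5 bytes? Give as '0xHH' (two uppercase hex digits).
After byte 1 (0xCB): reg=0x7F
After byte 2 (0xA0): reg=0x13
After byte 3 (0x4C): reg=0x9A
After byte 4 (0xCA): reg=0xB7
After byte 5 (0x7B): reg=0x6A

Answer: 0x6A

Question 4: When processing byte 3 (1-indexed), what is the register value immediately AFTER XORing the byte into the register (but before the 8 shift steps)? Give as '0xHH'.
Answer: 0x5F

Derivation:
Register before byte 3: 0x13
Byte 3: 0x4C
0x13 XOR 0x4C = 0x5F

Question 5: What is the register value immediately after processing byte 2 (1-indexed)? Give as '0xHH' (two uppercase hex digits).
Answer: 0x13

Derivation:
After byte 1 (0xCB): reg=0x7F
After byte 2 (0xA0): reg=0x13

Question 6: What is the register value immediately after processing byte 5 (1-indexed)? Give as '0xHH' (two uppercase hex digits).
Answer: 0x6A

Derivation:
After byte 1 (0xCB): reg=0x7F
After byte 2 (0xA0): reg=0x13
After byte 3 (0x4C): reg=0x9A
After byte 4 (0xCA): reg=0xB7
After byte 5 (0x7B): reg=0x6A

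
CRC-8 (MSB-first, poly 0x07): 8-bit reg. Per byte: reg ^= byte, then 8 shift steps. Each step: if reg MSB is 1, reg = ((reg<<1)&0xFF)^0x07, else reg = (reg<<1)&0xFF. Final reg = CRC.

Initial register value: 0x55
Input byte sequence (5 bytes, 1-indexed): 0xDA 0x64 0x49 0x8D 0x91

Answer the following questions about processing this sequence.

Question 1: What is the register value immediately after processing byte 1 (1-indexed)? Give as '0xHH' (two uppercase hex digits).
After byte 1 (0xDA): reg=0xA4

Answer: 0xA4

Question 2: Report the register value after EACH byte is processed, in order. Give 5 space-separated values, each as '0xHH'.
0xA4 0x4E 0x15 0xC1 0xB7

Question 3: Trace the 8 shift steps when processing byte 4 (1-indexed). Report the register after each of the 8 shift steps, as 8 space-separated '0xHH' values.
After byte 1 (0xDA): reg=0xA4
After byte 2 (0x64): reg=0x4E
After byte 3 (0x49): reg=0x15
Register before byte 4: 0x15
After XOR with byte 0x8D: 0x98

Answer: 0x37 0x6E 0xDC 0xBF 0x79 0xF2 0xE3 0xC1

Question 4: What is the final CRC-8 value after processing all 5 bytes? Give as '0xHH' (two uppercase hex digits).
After byte 1 (0xDA): reg=0xA4
After byte 2 (0x64): reg=0x4E
After byte 3 (0x49): reg=0x15
After byte 4 (0x8D): reg=0xC1
After byte 5 (0x91): reg=0xB7

Answer: 0xB7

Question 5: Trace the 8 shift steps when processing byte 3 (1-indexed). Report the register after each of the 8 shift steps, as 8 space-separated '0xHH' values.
Answer: 0x0E 0x1C 0x38 0x70 0xE0 0xC7 0x89 0x15

Derivation:
After byte 1 (0xDA): reg=0xA4
After byte 2 (0x64): reg=0x4E
Register before byte 3: 0x4E
After XOR with byte 0x49: 0x07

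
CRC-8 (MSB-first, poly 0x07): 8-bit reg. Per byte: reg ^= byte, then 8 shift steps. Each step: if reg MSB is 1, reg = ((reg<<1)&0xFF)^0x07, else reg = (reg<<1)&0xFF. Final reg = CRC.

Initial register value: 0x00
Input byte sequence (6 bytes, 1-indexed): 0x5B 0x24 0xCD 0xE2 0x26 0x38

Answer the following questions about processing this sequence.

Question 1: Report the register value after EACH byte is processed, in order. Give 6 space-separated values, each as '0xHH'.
0x86 0x67 0x5F 0x3A 0x54 0x03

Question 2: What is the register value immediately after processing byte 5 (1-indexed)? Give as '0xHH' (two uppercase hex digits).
After byte 1 (0x5B): reg=0x86
After byte 2 (0x24): reg=0x67
After byte 3 (0xCD): reg=0x5F
After byte 4 (0xE2): reg=0x3A
After byte 5 (0x26): reg=0x54

Answer: 0x54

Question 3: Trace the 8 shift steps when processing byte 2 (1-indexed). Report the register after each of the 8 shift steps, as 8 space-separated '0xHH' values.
Answer: 0x43 0x86 0x0B 0x16 0x2C 0x58 0xB0 0x67

Derivation:
After byte 1 (0x5B): reg=0x86
Register before byte 2: 0x86
After XOR with byte 0x24: 0xA2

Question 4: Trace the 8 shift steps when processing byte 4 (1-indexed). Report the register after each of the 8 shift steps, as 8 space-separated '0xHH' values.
Answer: 0x7D 0xFA 0xF3 0xE1 0xC5 0x8D 0x1D 0x3A

Derivation:
After byte 1 (0x5B): reg=0x86
After byte 2 (0x24): reg=0x67
After byte 3 (0xCD): reg=0x5F
Register before byte 4: 0x5F
After XOR with byte 0xE2: 0xBD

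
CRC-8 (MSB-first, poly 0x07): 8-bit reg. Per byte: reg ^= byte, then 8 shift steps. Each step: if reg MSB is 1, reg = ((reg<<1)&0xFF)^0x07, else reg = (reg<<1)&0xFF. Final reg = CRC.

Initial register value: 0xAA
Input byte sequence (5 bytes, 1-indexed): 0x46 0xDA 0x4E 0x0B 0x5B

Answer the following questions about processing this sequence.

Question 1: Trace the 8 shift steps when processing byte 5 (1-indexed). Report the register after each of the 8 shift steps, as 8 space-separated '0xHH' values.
After byte 1 (0x46): reg=0x8A
After byte 2 (0xDA): reg=0xB7
After byte 3 (0x4E): reg=0xE1
After byte 4 (0x0B): reg=0x98
Register before byte 5: 0x98
After XOR with byte 0x5B: 0xC3

Answer: 0x81 0x05 0x0A 0x14 0x28 0x50 0xA0 0x47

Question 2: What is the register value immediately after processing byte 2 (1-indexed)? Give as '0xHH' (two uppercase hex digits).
Answer: 0xB7

Derivation:
After byte 1 (0x46): reg=0x8A
After byte 2 (0xDA): reg=0xB7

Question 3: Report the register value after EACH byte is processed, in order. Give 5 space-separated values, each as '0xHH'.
0x8A 0xB7 0xE1 0x98 0x47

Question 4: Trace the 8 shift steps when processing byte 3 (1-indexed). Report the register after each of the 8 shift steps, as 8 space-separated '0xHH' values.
After byte 1 (0x46): reg=0x8A
After byte 2 (0xDA): reg=0xB7
Register before byte 3: 0xB7
After XOR with byte 0x4E: 0xF9

Answer: 0xF5 0xED 0xDD 0xBD 0x7D 0xFA 0xF3 0xE1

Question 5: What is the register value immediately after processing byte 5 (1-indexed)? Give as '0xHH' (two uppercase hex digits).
Answer: 0x47

Derivation:
After byte 1 (0x46): reg=0x8A
After byte 2 (0xDA): reg=0xB7
After byte 3 (0x4E): reg=0xE1
After byte 4 (0x0B): reg=0x98
After byte 5 (0x5B): reg=0x47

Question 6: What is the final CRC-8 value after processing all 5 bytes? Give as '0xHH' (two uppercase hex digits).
After byte 1 (0x46): reg=0x8A
After byte 2 (0xDA): reg=0xB7
After byte 3 (0x4E): reg=0xE1
After byte 4 (0x0B): reg=0x98
After byte 5 (0x5B): reg=0x47

Answer: 0x47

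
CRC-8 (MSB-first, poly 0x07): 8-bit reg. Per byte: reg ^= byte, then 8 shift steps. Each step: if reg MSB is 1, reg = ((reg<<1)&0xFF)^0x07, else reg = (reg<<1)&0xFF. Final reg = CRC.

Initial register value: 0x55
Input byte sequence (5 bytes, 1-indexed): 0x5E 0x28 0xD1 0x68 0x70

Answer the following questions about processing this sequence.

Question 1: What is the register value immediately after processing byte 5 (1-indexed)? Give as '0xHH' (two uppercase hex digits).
After byte 1 (0x5E): reg=0x31
After byte 2 (0x28): reg=0x4F
After byte 3 (0xD1): reg=0xD3
After byte 4 (0x68): reg=0x28
After byte 5 (0x70): reg=0x8F

Answer: 0x8F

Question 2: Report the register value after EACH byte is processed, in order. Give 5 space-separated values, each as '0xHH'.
0x31 0x4F 0xD3 0x28 0x8F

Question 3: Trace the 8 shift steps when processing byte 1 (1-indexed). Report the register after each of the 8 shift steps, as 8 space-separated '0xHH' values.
Answer: 0x16 0x2C 0x58 0xB0 0x67 0xCE 0x9B 0x31

Derivation:
Register before byte 1: 0x55
After XOR with byte 0x5E: 0x0B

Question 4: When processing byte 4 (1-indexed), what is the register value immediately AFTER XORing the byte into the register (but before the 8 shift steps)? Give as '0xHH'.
Answer: 0xBB

Derivation:
Register before byte 4: 0xD3
Byte 4: 0x68
0xD3 XOR 0x68 = 0xBB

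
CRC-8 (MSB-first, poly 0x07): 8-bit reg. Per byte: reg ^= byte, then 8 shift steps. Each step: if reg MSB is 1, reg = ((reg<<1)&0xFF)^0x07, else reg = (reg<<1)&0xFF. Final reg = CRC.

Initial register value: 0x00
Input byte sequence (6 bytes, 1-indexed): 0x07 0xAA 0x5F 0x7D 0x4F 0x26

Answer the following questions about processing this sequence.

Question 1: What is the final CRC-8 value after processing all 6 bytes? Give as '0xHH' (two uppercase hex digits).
Answer: 0x43

Derivation:
After byte 1 (0x07): reg=0x15
After byte 2 (0xAA): reg=0x34
After byte 3 (0x5F): reg=0x16
After byte 4 (0x7D): reg=0x16
After byte 5 (0x4F): reg=0x88
After byte 6 (0x26): reg=0x43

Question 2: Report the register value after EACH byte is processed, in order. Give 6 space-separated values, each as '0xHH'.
0x15 0x34 0x16 0x16 0x88 0x43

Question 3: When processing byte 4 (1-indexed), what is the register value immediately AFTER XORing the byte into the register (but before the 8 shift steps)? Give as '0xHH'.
Register before byte 4: 0x16
Byte 4: 0x7D
0x16 XOR 0x7D = 0x6B

Answer: 0x6B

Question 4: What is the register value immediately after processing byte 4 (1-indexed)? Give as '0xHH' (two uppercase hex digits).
Answer: 0x16

Derivation:
After byte 1 (0x07): reg=0x15
After byte 2 (0xAA): reg=0x34
After byte 3 (0x5F): reg=0x16
After byte 4 (0x7D): reg=0x16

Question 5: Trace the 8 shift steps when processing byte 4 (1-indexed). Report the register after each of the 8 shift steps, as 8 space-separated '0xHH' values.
After byte 1 (0x07): reg=0x15
After byte 2 (0xAA): reg=0x34
After byte 3 (0x5F): reg=0x16
Register before byte 4: 0x16
After XOR with byte 0x7D: 0x6B

Answer: 0xD6 0xAB 0x51 0xA2 0x43 0x86 0x0B 0x16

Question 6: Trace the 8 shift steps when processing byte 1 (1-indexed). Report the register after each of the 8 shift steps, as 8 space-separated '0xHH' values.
Register before byte 1: 0x00
After XOR with byte 0x07: 0x07

Answer: 0x0E 0x1C 0x38 0x70 0xE0 0xC7 0x89 0x15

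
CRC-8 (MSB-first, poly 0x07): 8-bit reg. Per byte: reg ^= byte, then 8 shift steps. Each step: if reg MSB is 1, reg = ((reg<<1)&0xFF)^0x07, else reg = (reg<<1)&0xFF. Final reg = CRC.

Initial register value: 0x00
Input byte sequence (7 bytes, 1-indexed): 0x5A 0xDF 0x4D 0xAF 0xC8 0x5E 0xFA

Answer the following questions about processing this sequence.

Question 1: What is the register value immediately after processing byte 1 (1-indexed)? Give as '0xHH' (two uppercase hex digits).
After byte 1 (0x5A): reg=0x81

Answer: 0x81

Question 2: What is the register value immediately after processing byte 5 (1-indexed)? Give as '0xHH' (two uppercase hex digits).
After byte 1 (0x5A): reg=0x81
After byte 2 (0xDF): reg=0x9D
After byte 3 (0x4D): reg=0x3E
After byte 4 (0xAF): reg=0xFE
After byte 5 (0xC8): reg=0x82

Answer: 0x82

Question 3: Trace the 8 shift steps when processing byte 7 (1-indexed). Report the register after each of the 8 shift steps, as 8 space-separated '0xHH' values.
After byte 1 (0x5A): reg=0x81
After byte 2 (0xDF): reg=0x9D
After byte 3 (0x4D): reg=0x3E
After byte 4 (0xAF): reg=0xFE
After byte 5 (0xC8): reg=0x82
After byte 6 (0x5E): reg=0x1A
Register before byte 7: 0x1A
After XOR with byte 0xFA: 0xE0

Answer: 0xC7 0x89 0x15 0x2A 0x54 0xA8 0x57 0xAE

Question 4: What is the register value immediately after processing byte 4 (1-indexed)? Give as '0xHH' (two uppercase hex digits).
Answer: 0xFE

Derivation:
After byte 1 (0x5A): reg=0x81
After byte 2 (0xDF): reg=0x9D
After byte 3 (0x4D): reg=0x3E
After byte 4 (0xAF): reg=0xFE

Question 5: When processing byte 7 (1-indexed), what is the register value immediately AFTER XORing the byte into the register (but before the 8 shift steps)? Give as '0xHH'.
Answer: 0xE0

Derivation:
Register before byte 7: 0x1A
Byte 7: 0xFA
0x1A XOR 0xFA = 0xE0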